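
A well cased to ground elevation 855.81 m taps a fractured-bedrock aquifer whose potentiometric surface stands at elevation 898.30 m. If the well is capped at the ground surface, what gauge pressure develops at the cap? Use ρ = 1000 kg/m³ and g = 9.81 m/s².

Head above the cap: Δh = 898.30 − 855.81 = 42.49 m.
P = ρgΔh = 1000 × 9.81 × 42.49 = 416827 Pa ≈ 417 kPa.

P ≈ 417 kPa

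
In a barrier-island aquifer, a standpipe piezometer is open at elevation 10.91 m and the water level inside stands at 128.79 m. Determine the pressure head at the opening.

ψ ≈ 117.88 m

Total head h = 128.79 m (the water-surface elevation in the piezometer).
Pressure head ψ = h − z = 128.79 − 10.91 = 117.88 m.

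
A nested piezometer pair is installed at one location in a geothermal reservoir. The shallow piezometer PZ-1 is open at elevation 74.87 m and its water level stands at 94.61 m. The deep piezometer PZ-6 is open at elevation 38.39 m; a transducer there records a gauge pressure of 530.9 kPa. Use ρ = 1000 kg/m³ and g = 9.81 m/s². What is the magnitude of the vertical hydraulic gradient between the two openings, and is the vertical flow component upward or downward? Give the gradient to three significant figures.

Total head at PZ-1: h = 94.61 m (water level in the standpipe).
Pressure head at PZ-6: ψ = P/(ρg) = 530.9×1000 / (1000 × 9.81) = 54.12 m.
Total head at PZ-6: h = z + ψ = 38.39 + 54.12 = 92.51 m.
Δh = h(PZ-1) − h(PZ-6) = 94.61 − 92.51 = 2.10 m.
Vertical separation Δz = 74.87 − 38.39 = 36.48 m.
|i_v| = |Δh| / Δz = 2.10 / 36.48 = 0.0576.
Head is higher in the shallow piezometer, so vertical flow is downward (recharge condition).

|i_v| ≈ 0.0576; vertical flow is downward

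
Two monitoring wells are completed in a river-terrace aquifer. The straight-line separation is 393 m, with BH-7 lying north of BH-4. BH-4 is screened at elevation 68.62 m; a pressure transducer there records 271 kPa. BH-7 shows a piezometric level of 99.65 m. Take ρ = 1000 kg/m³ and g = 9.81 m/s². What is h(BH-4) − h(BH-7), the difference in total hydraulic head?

Pressure head at BH-4: ψ = P/(ρg) = 271×1000 / (1000 × 9.81) = 27.62 m.
Total head at BH-4: h = z + ψ = 68.62 + 27.62 = 96.24 m.
Total head at BH-7: h = 99.65 m (water level in the piezometer is the total head).
Head difference: h(BH-4) − h(BH-7) = 96.24 − 99.65 = -3.41 m.

Δh ≈ -3.41 m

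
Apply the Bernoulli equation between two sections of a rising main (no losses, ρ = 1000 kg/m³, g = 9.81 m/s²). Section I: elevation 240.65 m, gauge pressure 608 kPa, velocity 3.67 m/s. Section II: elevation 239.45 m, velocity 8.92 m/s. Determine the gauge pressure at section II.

P₂ ≈ 587 kPa

Pressure head at I: ψ₁ = P₁/(ρg) = 608×1000 / (1000 × 9.81) = 61.98 m.
Velocity heads: v₁²/2g = 3.67²/19.62 = 0.686 m; v₂²/2g = 8.92²/19.62 = 4.055 m.
Total head H = z₁ + ψ₁ + v₁²/2g = 240.65 + 61.98 + 0.686 = 303.32 m.
ψ₂ = H − z₂ − v₂²/2g = 303.32 − 239.45 − 4.055 = 59.82 m.
P₂ = ρgψ₂ = 1000 × 9.81 × 59.82 ≈ 587 kPa.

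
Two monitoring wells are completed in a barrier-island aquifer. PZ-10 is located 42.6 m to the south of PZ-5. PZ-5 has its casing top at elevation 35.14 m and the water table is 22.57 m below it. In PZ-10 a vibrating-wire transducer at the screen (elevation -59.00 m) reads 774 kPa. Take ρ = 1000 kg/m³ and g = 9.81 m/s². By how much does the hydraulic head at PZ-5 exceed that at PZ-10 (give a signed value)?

Δh ≈ -7.33 m

Total head at PZ-5: h = 35.14 − 22.57 = 12.57 m.
Pressure head at PZ-10: ψ = P/(ρg) = 774×1000 / (1000 × 9.81) = 78.90 m.
Total head at PZ-10: h = z + ψ = -59.00 + 78.90 = 19.90 m.
Head difference: h(PZ-5) − h(PZ-10) = 12.57 − 19.90 = -7.33 m.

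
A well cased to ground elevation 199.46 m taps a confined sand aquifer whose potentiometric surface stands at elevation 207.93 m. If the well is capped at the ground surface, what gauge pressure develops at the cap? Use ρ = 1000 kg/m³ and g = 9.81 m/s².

Head above the cap: Δh = 207.93 − 199.46 = 8.47 m.
P = ρgΔh = 1000 × 9.81 × 8.47 = 83091 Pa ≈ 83.1 kPa.

P ≈ 83.1 kPa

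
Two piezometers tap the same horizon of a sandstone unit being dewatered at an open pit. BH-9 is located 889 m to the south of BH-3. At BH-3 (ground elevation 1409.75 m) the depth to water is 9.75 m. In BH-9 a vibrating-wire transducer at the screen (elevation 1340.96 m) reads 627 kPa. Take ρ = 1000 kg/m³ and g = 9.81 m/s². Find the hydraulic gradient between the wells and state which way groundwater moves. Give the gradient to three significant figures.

Total head at BH-3: h = 1409.75 − 9.75 = 1400.00 m.
Pressure head at BH-9: ψ = P/(ρg) = 627×1000 / (1000 × 9.81) = 63.91 m.
Total head at BH-9: h = z + ψ = 1340.96 + 63.91 = 1404.87 m.
Head difference: h(BH-3) − h(BH-9) = 1400.00 − 1404.87 = -4.87 m.
Hydraulic gradient: i = |Δh| / L = 4.87 / 889 = 0.00548.
Flow is from higher to lower head: from BH-9 toward BH-3, i.e. toward the north.

i ≈ 0.00548; groundwater flows toward the north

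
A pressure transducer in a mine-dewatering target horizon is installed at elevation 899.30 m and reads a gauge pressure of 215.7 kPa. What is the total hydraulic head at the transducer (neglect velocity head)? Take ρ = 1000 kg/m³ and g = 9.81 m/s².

h ≈ 921.29 m

ψ = P/(ρg) = 215.7×1000 / (1000 × 9.81) = 21.99 m.
h = z + ψ = 899.30 + 21.99 = 921.29 m.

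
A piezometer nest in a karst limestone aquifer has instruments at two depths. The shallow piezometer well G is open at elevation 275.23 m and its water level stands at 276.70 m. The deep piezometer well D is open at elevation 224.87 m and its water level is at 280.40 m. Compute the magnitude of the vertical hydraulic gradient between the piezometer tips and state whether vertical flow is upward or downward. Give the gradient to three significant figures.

|i_v| ≈ 0.0735; vertical flow is upward

Total head at well G: h = 276.70 m (water level in the standpipe).
Total head at well D: h = 280.40 m.
Δh = h(well G) − h(well D) = 276.70 − 280.40 = -3.70 m.
Vertical separation Δz = 275.23 − 224.87 = 50.36 m.
|i_v| = |Δh| / Δz = 3.70 / 50.36 = 0.0735.
Head is higher in the deep piezometer, so vertical flow is upward (discharge condition).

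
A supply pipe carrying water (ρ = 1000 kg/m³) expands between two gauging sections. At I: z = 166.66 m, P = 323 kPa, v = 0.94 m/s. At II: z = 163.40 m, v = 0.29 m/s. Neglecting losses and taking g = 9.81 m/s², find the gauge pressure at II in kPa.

P₂ ≈ 355 kPa

Pressure head at I: ψ₁ = P₁/(ρg) = 323×1000 / (1000 × 9.81) = 32.93 m.
Velocity heads: v₁²/2g = 0.94²/19.62 = 0.045 m; v₂²/2g = 0.29²/19.62 = 0.004 m.
Total head H = z₁ + ψ₁ + v₁²/2g = 166.66 + 32.93 + 0.045 = 199.63 m.
ψ₂ = H − z₂ − v₂²/2g = 199.63 − 163.40 − 0.004 = 36.23 m.
P₂ = ρgψ₂ = 1000 × 9.81 × 36.23 ≈ 355 kPa.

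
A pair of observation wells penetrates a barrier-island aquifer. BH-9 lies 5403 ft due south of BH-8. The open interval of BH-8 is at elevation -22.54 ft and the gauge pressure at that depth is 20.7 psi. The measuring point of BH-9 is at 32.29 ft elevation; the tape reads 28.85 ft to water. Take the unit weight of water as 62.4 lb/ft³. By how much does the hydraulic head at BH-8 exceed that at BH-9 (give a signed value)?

Δh ≈ 21.79 ft

Pressure head at BH-8: ψ = 144·P/γ = 144 × 20.7 / 62.4 = 47.77 ft.
Total head at BH-8: h = z + ψ = -22.54 + 47.77 = 25.23 ft.
Total head at BH-9: h = 32.29 − 28.85 = 3.44 ft.
Head difference: h(BH-8) − h(BH-9) = 25.23 − 3.44 = 21.79 ft.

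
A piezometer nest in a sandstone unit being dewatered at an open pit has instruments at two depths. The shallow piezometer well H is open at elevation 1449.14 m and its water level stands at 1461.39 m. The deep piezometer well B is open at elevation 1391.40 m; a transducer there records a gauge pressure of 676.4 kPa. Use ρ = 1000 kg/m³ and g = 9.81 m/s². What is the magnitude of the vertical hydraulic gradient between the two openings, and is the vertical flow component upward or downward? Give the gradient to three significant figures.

|i_v| ≈ 0.0180; vertical flow is downward

Total head at well H: h = 1461.39 m (water level in the standpipe).
Pressure head at well B: ψ = P/(ρg) = 676.4×1000 / (1000 × 9.81) = 68.95 m.
Total head at well B: h = z + ψ = 1391.40 + 68.95 = 1460.35 m.
Δh = h(well H) − h(well B) = 1461.39 − 1460.35 = 1.04 m.
Vertical separation Δz = 1449.14 − 1391.40 = 57.74 m.
|i_v| = |Δh| / Δz = 1.04 / 57.74 = 0.0180.
Head is higher in the shallow piezometer, so vertical flow is downward (recharge condition).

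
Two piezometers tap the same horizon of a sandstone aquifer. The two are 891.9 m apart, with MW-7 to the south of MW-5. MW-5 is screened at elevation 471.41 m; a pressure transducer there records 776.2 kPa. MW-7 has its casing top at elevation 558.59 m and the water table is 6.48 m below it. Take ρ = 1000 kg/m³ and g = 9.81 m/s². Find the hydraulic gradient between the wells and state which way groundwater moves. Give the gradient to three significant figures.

i ≈ 0.00177; groundwater flows toward the north

Pressure head at MW-5: ψ = P/(ρg) = 776.2×1000 / (1000 × 9.81) = 79.12 m.
Total head at MW-5: h = z + ψ = 471.41 + 79.12 = 550.53 m.
Total head at MW-7: h = 558.59 − 6.48 = 552.11 m.
Head difference: h(MW-5) − h(MW-7) = 550.53 − 552.11 = -1.58 m.
Hydraulic gradient: i = |Δh| / L = 1.58 / 891.9 = 0.00177.
Flow is from higher to lower head: from MW-7 toward MW-5, i.e. toward the north.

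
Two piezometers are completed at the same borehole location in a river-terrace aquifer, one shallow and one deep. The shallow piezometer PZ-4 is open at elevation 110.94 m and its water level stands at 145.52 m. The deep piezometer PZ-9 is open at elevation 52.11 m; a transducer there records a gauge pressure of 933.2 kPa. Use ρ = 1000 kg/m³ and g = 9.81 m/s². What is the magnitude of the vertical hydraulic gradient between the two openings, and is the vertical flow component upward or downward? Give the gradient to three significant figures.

|i_v| ≈ 0.0292; vertical flow is upward

Total head at PZ-4: h = 145.52 m (water level in the standpipe).
Pressure head at PZ-9: ψ = P/(ρg) = 933.2×1000 / (1000 × 9.81) = 95.13 m.
Total head at PZ-9: h = z + ψ = 52.11 + 95.13 = 147.24 m.
Δh = h(PZ-4) − h(PZ-9) = 145.52 − 147.24 = -1.72 m.
Vertical separation Δz = 110.94 − 52.11 = 58.83 m.
|i_v| = |Δh| / Δz = 1.72 / 58.83 = 0.0292.
Head is higher in the deep piezometer, so vertical flow is upward (discharge condition).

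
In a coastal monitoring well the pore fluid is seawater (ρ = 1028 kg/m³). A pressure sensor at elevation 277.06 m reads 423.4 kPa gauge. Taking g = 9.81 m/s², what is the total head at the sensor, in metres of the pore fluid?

h ≈ 319.04 m

ψ = P/(ρg) = 423.4×1000 / (1028 × 9.81) = 41.98 m.
h = z + ψ = 277.06 + 41.98 = 319.04 m.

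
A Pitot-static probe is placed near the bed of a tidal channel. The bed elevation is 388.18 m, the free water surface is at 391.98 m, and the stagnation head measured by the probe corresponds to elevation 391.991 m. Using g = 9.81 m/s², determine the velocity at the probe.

Near the bed, under hydrostatic conditions, the piezometric head (z + ψ) equals the free-surface elevation, 391.98 m.
Velocity head = total − piezometric = 391.991 − 391.98 = 0.011 m.
v = √(2g·h_v) = √(2 × 9.81 × 0.011) = 0.465 m/s.

v ≈ 0.465 m/s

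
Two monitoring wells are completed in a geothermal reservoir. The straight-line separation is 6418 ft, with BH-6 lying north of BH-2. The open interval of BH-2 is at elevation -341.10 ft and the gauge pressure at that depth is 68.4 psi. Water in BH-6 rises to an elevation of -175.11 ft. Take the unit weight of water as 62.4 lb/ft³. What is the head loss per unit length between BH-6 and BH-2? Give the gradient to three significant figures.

i ≈ 0.00127 ft/ft

Pressure head at BH-2: ψ = 144·P/γ = 144 × 68.4 / 62.4 = 157.85 ft.
Total head at BH-2: h = z + ψ = -341.10 + 157.85 = -183.25 ft.
Total head at BH-6: h = -175.11 ft (water level in the piezometer is the total head).
Head difference: h(BH-2) − h(BH-6) = -183.25 − (-175.11) = -8.14 ft.
Hydraulic gradient: i = |Δh| / L = 8.14 / 6418 = 0.00127.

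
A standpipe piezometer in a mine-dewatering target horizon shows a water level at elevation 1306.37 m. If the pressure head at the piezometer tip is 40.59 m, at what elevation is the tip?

z = h − ψ = 1306.37 − 40.59 = 1265.78 m.

z ≈ 1265.78 m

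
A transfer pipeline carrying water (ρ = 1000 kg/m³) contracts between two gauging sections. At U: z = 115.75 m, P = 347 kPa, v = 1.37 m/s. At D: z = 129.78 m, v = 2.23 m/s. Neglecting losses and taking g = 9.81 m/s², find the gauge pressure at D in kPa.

Pressure head at U: ψ₁ = P₁/(ρg) = 347×1000 / (1000 × 9.81) = 35.37 m.
Velocity heads: v₁²/2g = 1.37²/19.62 = 0.096 m; v₂²/2g = 2.23²/19.62 = 0.253 m.
Total head H = z₁ + ψ₁ + v₁²/2g = 115.75 + 35.37 + 0.096 = 151.22 m.
ψ₂ = H − z₂ − v₂²/2g = 151.22 − 129.78 − 0.253 = 21.19 m.
P₂ = ρgψ₂ = 1000 × 9.81 × 21.19 ≈ 208 kPa.

P₂ ≈ 208 kPa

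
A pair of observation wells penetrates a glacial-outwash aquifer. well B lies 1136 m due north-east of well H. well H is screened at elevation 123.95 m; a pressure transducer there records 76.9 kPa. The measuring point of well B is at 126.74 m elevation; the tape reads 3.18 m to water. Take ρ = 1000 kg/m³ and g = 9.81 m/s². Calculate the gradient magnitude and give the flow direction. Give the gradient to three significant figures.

Pressure head at well H: ψ = P/(ρg) = 76.9×1000 / (1000 × 9.81) = 7.84 m.
Total head at well H: h = z + ψ = 123.95 + 7.84 = 131.79 m.
Total head at well B: h = 126.74 − 3.18 = 123.56 m.
Head difference: h(well H) − h(well B) = 131.79 − 123.56 = 8.23 m.
Hydraulic gradient: i = |Δh| / L = 8.23 / 1136 = 0.00724.
Flow is from higher to lower head: from well H toward well B, i.e. toward the north-east.

i ≈ 0.00724; groundwater flows toward the north-east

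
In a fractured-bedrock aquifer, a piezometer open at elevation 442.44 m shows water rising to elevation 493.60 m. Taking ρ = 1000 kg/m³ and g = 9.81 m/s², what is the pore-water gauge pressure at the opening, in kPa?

P ≈ 502 kPa

Pressure head ψ = h − z = 493.60 − 442.44 = 51.16 m.
P = ρgψ = 1000 × 9.81 × 51.16 = 501880 Pa ≈ 502 kPa.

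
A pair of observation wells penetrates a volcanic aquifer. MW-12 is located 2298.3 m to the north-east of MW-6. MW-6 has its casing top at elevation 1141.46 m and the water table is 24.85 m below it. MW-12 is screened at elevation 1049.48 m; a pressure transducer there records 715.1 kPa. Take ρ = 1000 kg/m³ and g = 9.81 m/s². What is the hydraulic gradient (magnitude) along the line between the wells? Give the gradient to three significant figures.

Total head at MW-6: h = 1141.46 − 24.85 = 1116.61 m.
Pressure head at MW-12: ψ = P/(ρg) = 715.1×1000 / (1000 × 9.81) = 72.90 m.
Total head at MW-12: h = z + ψ = 1049.48 + 72.90 = 1122.38 m.
Head difference: h(MW-6) − h(MW-12) = 1116.61 − 1122.38 = -5.77 m.
Hydraulic gradient: i = |Δh| / L = 5.77 / 2298.3 = 0.00251.

i ≈ 0.00251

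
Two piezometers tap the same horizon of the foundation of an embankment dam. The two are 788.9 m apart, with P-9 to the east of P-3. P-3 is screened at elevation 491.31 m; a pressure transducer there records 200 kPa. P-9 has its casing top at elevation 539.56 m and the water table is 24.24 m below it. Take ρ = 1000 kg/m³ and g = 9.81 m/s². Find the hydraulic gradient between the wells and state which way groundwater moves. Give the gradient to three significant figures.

Pressure head at P-3: ψ = P/(ρg) = 200×1000 / (1000 × 9.81) = 20.39 m.
Total head at P-3: h = z + ψ = 491.31 + 20.39 = 511.70 m.
Total head at P-9: h = 539.56 − 24.24 = 515.32 m.
Head difference: h(P-3) − h(P-9) = 511.70 − 515.32 = -3.62 m.
Hydraulic gradient: i = |Δh| / L = 3.62 / 788.9 = 0.00459.
Flow is from higher to lower head: from P-9 toward P-3, i.e. toward the west.

i ≈ 0.00459; groundwater flows toward the west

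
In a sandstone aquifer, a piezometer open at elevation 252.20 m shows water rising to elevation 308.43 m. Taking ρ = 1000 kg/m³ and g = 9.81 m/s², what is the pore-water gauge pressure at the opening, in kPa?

P ≈ 552 kPa

Pressure head ψ = h − z = 308.43 − 252.20 = 56.23 m.
P = ρgψ = 1000 × 9.81 × 56.23 = 551616 Pa ≈ 552 kPa.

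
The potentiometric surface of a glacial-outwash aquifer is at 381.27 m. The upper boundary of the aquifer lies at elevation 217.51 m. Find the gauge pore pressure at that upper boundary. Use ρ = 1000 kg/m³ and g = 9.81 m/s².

P ≈ 1610 kPa

Pressure head at the aquifer top: ψ = h − z = 381.27 − 217.51 = 163.76 m.
P = ρgψ = 1000 × 9.81 × 163.76 = 1606486 Pa ≈ 1610 kPa.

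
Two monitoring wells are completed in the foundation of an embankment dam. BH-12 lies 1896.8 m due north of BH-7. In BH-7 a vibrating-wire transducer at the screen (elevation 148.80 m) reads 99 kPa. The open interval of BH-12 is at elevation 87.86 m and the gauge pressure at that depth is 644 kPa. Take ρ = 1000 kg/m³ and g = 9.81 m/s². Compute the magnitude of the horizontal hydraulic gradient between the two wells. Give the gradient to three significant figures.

i ≈ 0.00284

Pressure head at BH-7: ψ = P/(ρg) = 99×1000 / (1000 × 9.81) = 10.09 m.
Total head at BH-7: h = z + ψ = 148.80 + 10.09 = 158.89 m.
Pressure head at BH-12: ψ = P/(ρg) = 644×1000 / (1000 × 9.81) = 65.65 m.
Total head at BH-12: h = z + ψ = 87.86 + 65.65 = 153.51 m.
Head difference: h(BH-7) − h(BH-12) = 158.89 − 153.51 = 5.38 m.
Hydraulic gradient: i = |Δh| / L = 5.38 / 1896.8 = 0.00284.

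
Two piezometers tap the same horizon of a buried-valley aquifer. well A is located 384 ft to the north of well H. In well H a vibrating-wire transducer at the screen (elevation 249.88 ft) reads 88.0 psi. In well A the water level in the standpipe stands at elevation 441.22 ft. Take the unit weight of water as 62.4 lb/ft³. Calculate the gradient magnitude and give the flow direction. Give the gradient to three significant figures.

Pressure head at well H: ψ = 144·P/γ = 144 × 88.0 / 62.4 = 203.08 ft.
Total head at well H: h = z + ψ = 249.88 + 203.08 = 452.96 ft.
Total head at well A: h = 441.22 ft (water level in the piezometer is the total head).
Head difference: h(well H) − h(well A) = 452.96 − 441.22 = 11.74 ft.
Hydraulic gradient: i = |Δh| / L = 11.74 / 384 = 0.0306.
Flow is from higher to lower head: from well H toward well A, i.e. toward the north.

i ≈ 0.0306; groundwater flows toward the north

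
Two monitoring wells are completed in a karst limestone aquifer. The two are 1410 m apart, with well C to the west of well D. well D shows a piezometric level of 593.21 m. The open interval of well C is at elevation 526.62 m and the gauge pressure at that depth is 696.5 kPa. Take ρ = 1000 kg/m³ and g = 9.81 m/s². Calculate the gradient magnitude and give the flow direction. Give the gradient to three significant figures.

i ≈ 0.00313; groundwater flows toward the east

Total head at well D: h = 593.21 m (water level in the piezometer is the total head).
Pressure head at well C: ψ = P/(ρg) = 696.5×1000 / (1000 × 9.81) = 71.00 m.
Total head at well C: h = z + ψ = 526.62 + 71.00 = 597.62 m.
Head difference: h(well D) − h(well C) = 593.21 − 597.62 = -4.41 m.
Hydraulic gradient: i = |Δh| / L = 4.41 / 1410 = 0.00313.
Flow is from higher to lower head: from well C toward well D, i.e. toward the east.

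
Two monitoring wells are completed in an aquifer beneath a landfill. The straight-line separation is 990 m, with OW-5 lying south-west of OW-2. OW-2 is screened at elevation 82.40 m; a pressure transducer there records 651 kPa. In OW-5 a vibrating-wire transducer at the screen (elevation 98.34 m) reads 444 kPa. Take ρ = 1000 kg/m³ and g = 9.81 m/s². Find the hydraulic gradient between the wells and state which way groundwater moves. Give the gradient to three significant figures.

i ≈ 0.00521; groundwater flows toward the south-west

Pressure head at OW-2: ψ = P/(ρg) = 651×1000 / (1000 × 9.81) = 66.36 m.
Total head at OW-2: h = z + ψ = 82.40 + 66.36 = 148.76 m.
Pressure head at OW-5: ψ = P/(ρg) = 444×1000 / (1000 × 9.81) = 45.26 m.
Total head at OW-5: h = z + ψ = 98.34 + 45.26 = 143.60 m.
Head difference: h(OW-2) − h(OW-5) = 148.76 − 143.60 = 5.16 m.
Hydraulic gradient: i = |Δh| / L = 5.16 / 990 = 0.00521.
Flow is from higher to lower head: from OW-2 toward OW-5, i.e. toward the south-west.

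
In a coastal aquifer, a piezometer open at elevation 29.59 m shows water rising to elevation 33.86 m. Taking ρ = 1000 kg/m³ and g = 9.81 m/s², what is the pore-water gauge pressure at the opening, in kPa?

P ≈ 41.9 kPa

Pressure head ψ = h − z = 33.86 − 29.59 = 4.27 m.
P = ρgψ = 1000 × 9.81 × 4.27 = 41889 Pa ≈ 41.9 kPa.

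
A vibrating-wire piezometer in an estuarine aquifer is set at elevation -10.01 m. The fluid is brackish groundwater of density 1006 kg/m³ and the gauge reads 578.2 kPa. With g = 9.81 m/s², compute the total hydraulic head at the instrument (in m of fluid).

h ≈ 48.58 m

ψ = P/(ρg) = 578.2×1000 / (1006 × 9.81) = 58.59 m.
h = z + ψ = -10.01 + 58.59 = 48.58 m.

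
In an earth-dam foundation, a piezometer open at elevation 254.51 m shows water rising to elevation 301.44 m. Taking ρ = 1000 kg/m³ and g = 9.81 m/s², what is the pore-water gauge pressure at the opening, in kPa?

Pressure head ψ = h − z = 301.44 − 254.51 = 46.93 m.
P = ρgψ = 1000 × 9.81 × 46.93 = 460383 Pa ≈ 460 kPa.

P ≈ 460 kPa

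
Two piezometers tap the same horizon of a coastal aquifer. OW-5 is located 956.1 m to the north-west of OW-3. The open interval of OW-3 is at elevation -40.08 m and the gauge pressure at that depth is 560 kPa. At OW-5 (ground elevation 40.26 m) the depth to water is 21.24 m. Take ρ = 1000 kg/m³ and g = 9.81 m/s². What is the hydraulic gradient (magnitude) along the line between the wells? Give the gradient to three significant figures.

i ≈ 0.00211

Pressure head at OW-3: ψ = P/(ρg) = 560×1000 / (1000 × 9.81) = 57.08 m.
Total head at OW-3: h = z + ψ = -40.08 + 57.08 = 17.00 m.
Total head at OW-5: h = 40.26 − 21.24 = 19.02 m.
Head difference: h(OW-3) − h(OW-5) = 17.00 − 19.02 = -2.02 m.
Hydraulic gradient: i = |Δh| / L = 2.02 / 956.1 = 0.00211.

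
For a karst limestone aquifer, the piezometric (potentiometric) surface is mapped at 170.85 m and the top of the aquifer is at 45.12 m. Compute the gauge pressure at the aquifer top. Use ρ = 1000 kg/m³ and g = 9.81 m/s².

P ≈ 1230 kPa

Pressure head at the aquifer top: ψ = h − z = 170.85 − 45.12 = 125.73 m.
P = ρgψ = 1000 × 9.81 × 125.73 = 1233411 Pa ≈ 1230 kPa.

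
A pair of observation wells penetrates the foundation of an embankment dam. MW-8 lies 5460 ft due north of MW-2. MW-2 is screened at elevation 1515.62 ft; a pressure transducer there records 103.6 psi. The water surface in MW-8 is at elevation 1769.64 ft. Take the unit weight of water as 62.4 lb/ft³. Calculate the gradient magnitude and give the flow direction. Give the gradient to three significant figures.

i ≈ 0.00274; groundwater flows toward the south

Pressure head at MW-2: ψ = 144·P/γ = 144 × 103.6 / 62.4 = 239.08 ft.
Total head at MW-2: h = z + ψ = 1515.62 + 239.08 = 1754.70 ft.
Total head at MW-8: h = 1769.64 ft (water level in the piezometer is the total head).
Head difference: h(MW-2) − h(MW-8) = 1754.70 − 1769.64 = -14.94 ft.
Hydraulic gradient: i = |Δh| / L = 14.94 / 5460 = 0.00274.
Flow is from higher to lower head: from MW-8 toward MW-2, i.e. toward the south.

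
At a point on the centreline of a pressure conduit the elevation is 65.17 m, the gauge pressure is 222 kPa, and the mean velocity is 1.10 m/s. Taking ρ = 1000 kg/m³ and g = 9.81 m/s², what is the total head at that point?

h ≈ 87.86 m

Pressure head ψ = P/(ρg) = 222×1000 / (1000 × 9.81) = 22.63 m.
Velocity head = v²/(2g) = 1.10² / (2 × 9.81) = 0.062 m.
h = z + ψ + v²/(2g) = 65.17 + 22.63 + 0.062 = 87.86 m.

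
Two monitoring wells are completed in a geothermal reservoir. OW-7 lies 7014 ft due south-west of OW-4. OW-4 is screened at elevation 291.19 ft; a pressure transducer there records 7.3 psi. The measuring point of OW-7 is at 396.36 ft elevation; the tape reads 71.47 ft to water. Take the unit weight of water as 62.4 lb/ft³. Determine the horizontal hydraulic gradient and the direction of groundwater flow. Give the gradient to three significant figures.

Pressure head at OW-4: ψ = 144·P/γ = 144 × 7.3 / 62.4 = 16.85 ft.
Total head at OW-4: h = z + ψ = 291.19 + 16.85 = 308.04 ft.
Total head at OW-7: h = 396.36 − 71.47 = 324.89 ft.
Head difference: h(OW-4) − h(OW-7) = 308.04 − 324.89 = -16.85 ft.
Hydraulic gradient: i = |Δh| / L = 16.85 / 7014 = 0.00240.
Flow is from higher to lower head: from OW-7 toward OW-4, i.e. toward the north-east.

i ≈ 0.00240; groundwater flows toward the north-east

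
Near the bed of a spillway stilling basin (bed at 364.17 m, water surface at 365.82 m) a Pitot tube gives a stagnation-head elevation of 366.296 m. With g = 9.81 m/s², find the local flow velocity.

Near the bed, under hydrostatic conditions, the piezometric head (z + ψ) equals the free-surface elevation, 365.82 m.
Velocity head = total − piezometric = 366.296 − 365.82 = 0.476 m.
v = √(2g·h_v) = √(2 × 9.81 × 0.476) = 3.06 m/s.

v ≈ 3.06 m/s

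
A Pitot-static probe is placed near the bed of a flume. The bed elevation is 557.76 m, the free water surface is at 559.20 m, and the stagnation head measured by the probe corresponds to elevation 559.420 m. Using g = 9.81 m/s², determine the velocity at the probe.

Near the bed, under hydrostatic conditions, the piezometric head (z + ψ) equals the free-surface elevation, 559.20 m.
Velocity head = total − piezometric = 559.420 − 559.20 = 0.220 m.
v = √(2g·h_v) = √(2 × 9.81 × 0.220) = 2.08 m/s.

v ≈ 2.08 m/s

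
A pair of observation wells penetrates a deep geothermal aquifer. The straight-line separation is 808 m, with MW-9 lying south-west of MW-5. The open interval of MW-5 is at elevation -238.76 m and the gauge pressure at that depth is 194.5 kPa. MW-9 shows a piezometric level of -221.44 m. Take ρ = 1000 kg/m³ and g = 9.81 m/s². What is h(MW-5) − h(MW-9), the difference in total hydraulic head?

Δh ≈ 2.51 m

Pressure head at MW-5: ψ = P/(ρg) = 194.5×1000 / (1000 × 9.81) = 19.83 m.
Total head at MW-5: h = z + ψ = -238.76 + 19.83 = -218.93 m.
Total head at MW-9: h = -221.44 m (water level in the piezometer is the total head).
Head difference: h(MW-5) − h(MW-9) = -218.93 − (-221.44) = 2.51 m.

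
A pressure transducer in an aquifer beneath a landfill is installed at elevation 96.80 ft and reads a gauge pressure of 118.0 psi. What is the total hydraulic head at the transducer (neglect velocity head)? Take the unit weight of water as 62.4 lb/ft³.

h ≈ 369.11 ft

ψ = 144·P/γ = 144 × 118.0 / 62.4 = 272.31 ft.
h = z + ψ = 96.80 + 272.31 = 369.11 ft.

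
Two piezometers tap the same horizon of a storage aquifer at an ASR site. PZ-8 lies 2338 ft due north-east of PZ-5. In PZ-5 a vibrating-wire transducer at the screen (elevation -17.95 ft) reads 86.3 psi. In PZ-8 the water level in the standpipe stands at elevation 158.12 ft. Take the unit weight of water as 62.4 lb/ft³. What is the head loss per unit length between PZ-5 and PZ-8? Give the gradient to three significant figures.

i ≈ 0.00987 ft/ft

Pressure head at PZ-5: ψ = 144·P/γ = 144 × 86.3 / 62.4 = 199.15 ft.
Total head at PZ-5: h = z + ψ = -17.95 + 199.15 = 181.20 ft.
Total head at PZ-8: h = 158.12 ft (water level in the piezometer is the total head).
Head difference: h(PZ-5) − h(PZ-8) = 181.20 − 158.12 = 23.08 ft.
Hydraulic gradient: i = |Δh| / L = 23.08 / 2338 = 0.00987.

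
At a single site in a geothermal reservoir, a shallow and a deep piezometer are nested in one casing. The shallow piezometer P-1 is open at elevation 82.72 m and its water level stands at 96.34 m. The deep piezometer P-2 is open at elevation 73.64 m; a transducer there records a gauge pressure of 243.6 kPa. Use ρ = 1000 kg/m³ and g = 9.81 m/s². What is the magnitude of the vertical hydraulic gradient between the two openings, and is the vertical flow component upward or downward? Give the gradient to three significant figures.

Total head at P-1: h = 96.34 m (water level in the standpipe).
Pressure head at P-2: ψ = P/(ρg) = 243.6×1000 / (1000 × 9.81) = 24.83 m.
Total head at P-2: h = z + ψ = 73.64 + 24.83 = 98.47 m.
Δh = h(P-1) − h(P-2) = 96.34 − 98.47 = -2.13 m.
Vertical separation Δz = 82.72 − 73.64 = 9.08 m.
|i_v| = |Δh| / Δz = 2.13 / 9.08 = 0.235.
Head is higher in the deep piezometer, so vertical flow is upward (discharge condition).

|i_v| ≈ 0.235; vertical flow is upward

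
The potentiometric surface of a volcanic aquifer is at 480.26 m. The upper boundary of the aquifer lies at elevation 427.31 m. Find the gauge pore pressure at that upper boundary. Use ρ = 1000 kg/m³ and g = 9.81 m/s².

Pressure head at the aquifer top: ψ = h − z = 480.26 − 427.31 = 52.95 m.
P = ρgψ = 1000 × 9.81 × 52.95 = 519439 Pa ≈ 519 kPa.

P ≈ 519 kPa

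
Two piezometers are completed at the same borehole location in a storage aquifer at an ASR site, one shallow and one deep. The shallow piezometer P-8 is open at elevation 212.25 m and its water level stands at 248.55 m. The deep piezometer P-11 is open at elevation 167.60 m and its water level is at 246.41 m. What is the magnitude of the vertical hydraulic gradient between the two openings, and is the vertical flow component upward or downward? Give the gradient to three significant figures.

|i_v| ≈ 0.0479; vertical flow is downward

Total head at P-8: h = 248.55 m (water level in the standpipe).
Total head at P-11: h = 246.41 m.
Δh = h(P-8) − h(P-11) = 248.55 − 246.41 = 2.14 m.
Vertical separation Δz = 212.25 − 167.60 = 44.65 m.
|i_v| = |Δh| / Δz = 2.14 / 44.65 = 0.0479.
Head is higher in the shallow piezometer, so vertical flow is downward (recharge condition).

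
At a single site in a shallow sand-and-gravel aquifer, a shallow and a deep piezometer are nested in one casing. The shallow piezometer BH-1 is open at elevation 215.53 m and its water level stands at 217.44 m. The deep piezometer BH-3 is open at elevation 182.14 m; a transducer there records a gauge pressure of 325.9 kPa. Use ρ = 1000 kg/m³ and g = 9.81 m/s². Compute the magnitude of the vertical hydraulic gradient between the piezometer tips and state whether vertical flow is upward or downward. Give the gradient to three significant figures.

|i_v| ≈ 0.0623; vertical flow is downward

Total head at BH-1: h = 217.44 m (water level in the standpipe).
Pressure head at BH-3: ψ = P/(ρg) = 325.9×1000 / (1000 × 9.81) = 33.22 m.
Total head at BH-3: h = z + ψ = 182.14 + 33.22 = 215.36 m.
Δh = h(BH-1) − h(BH-3) = 217.44 − 215.36 = 2.08 m.
Vertical separation Δz = 215.53 − 182.14 = 33.39 m.
|i_v| = |Δh| / Δz = 2.08 / 33.39 = 0.0623.
Head is higher in the shallow piezometer, so vertical flow is downward (recharge condition).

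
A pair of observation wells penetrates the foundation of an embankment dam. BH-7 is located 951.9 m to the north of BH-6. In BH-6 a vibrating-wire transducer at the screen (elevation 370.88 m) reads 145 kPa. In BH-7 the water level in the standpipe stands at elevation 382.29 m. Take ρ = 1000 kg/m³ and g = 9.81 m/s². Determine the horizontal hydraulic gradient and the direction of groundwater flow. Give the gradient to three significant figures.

i ≈ 0.00354; groundwater flows toward the north

Pressure head at BH-6: ψ = P/(ρg) = 145×1000 / (1000 × 9.81) = 14.78 m.
Total head at BH-6: h = z + ψ = 370.88 + 14.78 = 385.66 m.
Total head at BH-7: h = 382.29 m (water level in the piezometer is the total head).
Head difference: h(BH-6) − h(BH-7) = 385.66 − 382.29 = 3.37 m.
Hydraulic gradient: i = |Δh| / L = 3.37 / 951.9 = 0.00354.
Flow is from higher to lower head: from BH-6 toward BH-7, i.e. toward the north.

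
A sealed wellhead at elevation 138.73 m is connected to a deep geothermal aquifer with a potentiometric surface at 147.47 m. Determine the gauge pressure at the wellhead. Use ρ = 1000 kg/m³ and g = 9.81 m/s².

Head above the cap: Δh = 147.47 − 138.73 = 8.74 m.
P = ρgΔh = 1000 × 9.81 × 8.74 = 85739 Pa ≈ 85.7 kPa.

P ≈ 85.7 kPa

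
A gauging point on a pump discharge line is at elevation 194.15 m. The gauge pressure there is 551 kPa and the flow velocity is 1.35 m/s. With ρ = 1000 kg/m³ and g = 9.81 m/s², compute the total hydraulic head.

h ≈ 250.41 m

Pressure head ψ = P/(ρg) = 551×1000 / (1000 × 9.81) = 56.17 m.
Velocity head = v²/(2g) = 1.35² / (2 × 9.81) = 0.093 m.
h = z + ψ + v²/(2g) = 194.15 + 56.17 + 0.093 = 250.41 m.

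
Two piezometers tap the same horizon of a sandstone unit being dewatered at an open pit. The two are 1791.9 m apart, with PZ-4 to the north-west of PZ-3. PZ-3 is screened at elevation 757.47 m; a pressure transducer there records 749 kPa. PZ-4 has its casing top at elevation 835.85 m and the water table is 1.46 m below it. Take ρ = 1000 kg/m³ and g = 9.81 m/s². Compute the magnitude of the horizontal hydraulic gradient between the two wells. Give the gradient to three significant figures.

Pressure head at PZ-3: ψ = P/(ρg) = 749×1000 / (1000 × 9.81) = 76.35 m.
Total head at PZ-3: h = z + ψ = 757.47 + 76.35 = 833.82 m.
Total head at PZ-4: h = 835.85 − 1.46 = 834.39 m.
Head difference: h(PZ-3) − h(PZ-4) = 833.82 − 834.39 = -0.57 m.
Hydraulic gradient: i = |Δh| / L = 0.57 / 1791.9 = 0.000318.

i ≈ 0.000318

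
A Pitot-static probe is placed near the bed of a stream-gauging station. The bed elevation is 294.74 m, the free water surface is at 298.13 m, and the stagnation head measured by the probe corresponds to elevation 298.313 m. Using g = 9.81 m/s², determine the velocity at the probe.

v ≈ 1.89 m/s

Near the bed, under hydrostatic conditions, the piezometric head (z + ψ) equals the free-surface elevation, 298.13 m.
Velocity head = total − piezometric = 298.313 − 298.13 = 0.183 m.
v = √(2g·h_v) = √(2 × 9.81 × 0.183) = 1.89 m/s.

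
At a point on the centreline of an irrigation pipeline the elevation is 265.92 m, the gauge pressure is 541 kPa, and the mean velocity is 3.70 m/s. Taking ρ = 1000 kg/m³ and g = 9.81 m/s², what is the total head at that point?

Pressure head ψ = P/(ρg) = 541×1000 / (1000 × 9.81) = 55.15 m.
Velocity head = v²/(2g) = 3.70² / (2 × 9.81) = 0.698 m.
h = z + ψ + v²/(2g) = 265.92 + 55.15 + 0.698 = 321.77 m.

h ≈ 321.77 m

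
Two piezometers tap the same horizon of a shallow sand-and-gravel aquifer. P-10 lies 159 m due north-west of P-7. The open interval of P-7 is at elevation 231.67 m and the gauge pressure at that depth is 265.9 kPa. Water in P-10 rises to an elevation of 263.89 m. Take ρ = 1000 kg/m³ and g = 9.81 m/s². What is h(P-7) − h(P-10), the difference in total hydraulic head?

Δh ≈ -5.12 m

Pressure head at P-7: ψ = P/(ρg) = 265.9×1000 / (1000 × 9.81) = 27.10 m.
Total head at P-7: h = z + ψ = 231.67 + 27.10 = 258.77 m.
Total head at P-10: h = 263.89 m (water level in the piezometer is the total head).
Head difference: h(P-7) − h(P-10) = 258.77 − 263.89 = -5.12 m.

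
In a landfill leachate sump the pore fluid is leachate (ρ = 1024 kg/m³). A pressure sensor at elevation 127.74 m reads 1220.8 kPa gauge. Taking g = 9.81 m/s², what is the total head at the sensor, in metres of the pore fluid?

h ≈ 249.27 m

ψ = P/(ρg) = 1220.8×1000 / (1024 × 9.81) = 121.53 m.
h = z + ψ = 127.74 + 121.53 = 249.27 m.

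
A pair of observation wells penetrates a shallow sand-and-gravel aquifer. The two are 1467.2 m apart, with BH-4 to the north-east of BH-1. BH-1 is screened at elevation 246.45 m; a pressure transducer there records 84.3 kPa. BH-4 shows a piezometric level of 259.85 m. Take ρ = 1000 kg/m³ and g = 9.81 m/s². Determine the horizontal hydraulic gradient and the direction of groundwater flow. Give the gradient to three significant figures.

i ≈ 0.00328; groundwater flows toward the south-west

Pressure head at BH-1: ψ = P/(ρg) = 84.3×1000 / (1000 × 9.81) = 8.59 m.
Total head at BH-1: h = z + ψ = 246.45 + 8.59 = 255.04 m.
Total head at BH-4: h = 259.85 m (water level in the piezometer is the total head).
Head difference: h(BH-1) − h(BH-4) = 255.04 − 259.85 = -4.81 m.
Hydraulic gradient: i = |Δh| / L = 4.81 / 1467.2 = 0.00328.
Flow is from higher to lower head: from BH-4 toward BH-1, i.e. toward the south-west.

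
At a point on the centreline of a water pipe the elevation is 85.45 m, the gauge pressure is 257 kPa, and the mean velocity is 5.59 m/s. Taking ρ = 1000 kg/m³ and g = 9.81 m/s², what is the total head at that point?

h ≈ 113.24 m

Pressure head ψ = P/(ρg) = 257×1000 / (1000 × 9.81) = 26.20 m.
Velocity head = v²/(2g) = 5.59² / (2 × 9.81) = 1.593 m.
h = z + ψ + v²/(2g) = 85.45 + 26.20 + 1.593 = 113.24 m.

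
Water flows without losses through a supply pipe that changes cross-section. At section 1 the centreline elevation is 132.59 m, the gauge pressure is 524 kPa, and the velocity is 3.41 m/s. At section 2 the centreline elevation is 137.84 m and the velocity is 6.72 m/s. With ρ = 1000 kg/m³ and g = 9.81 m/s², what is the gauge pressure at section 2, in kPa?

P₂ ≈ 456 kPa

Pressure head at 1: ψ₁ = P₁/(ρg) = 524×1000 / (1000 × 9.81) = 53.41 m.
Velocity heads: v₁²/2g = 3.41²/19.62 = 0.593 m; v₂²/2g = 6.72²/19.62 = 2.302 m.
Total head H = z₁ + ψ₁ + v₁²/2g = 132.59 + 53.41 + 0.593 = 186.59 m.
ψ₂ = H − z₂ − v₂²/2g = 186.59 − 137.84 − 2.302 = 46.45 m.
P₂ = ρgψ₂ = 1000 × 9.81 × 46.45 ≈ 456 kPa.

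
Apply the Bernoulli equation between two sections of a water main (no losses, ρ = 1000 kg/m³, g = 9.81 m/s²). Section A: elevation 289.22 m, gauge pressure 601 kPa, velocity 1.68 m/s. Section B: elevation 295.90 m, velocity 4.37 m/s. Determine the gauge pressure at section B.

Pressure head at A: ψ₁ = P₁/(ρg) = 601×1000 / (1000 × 9.81) = 61.26 m.
Velocity heads: v₁²/2g = 1.68²/19.62 = 0.144 m; v₂²/2g = 4.37²/19.62 = 0.973 m.
Total head H = z₁ + ψ₁ + v₁²/2g = 289.22 + 61.26 + 0.144 = 350.62 m.
ψ₂ = H − z₂ − v₂²/2g = 350.62 − 295.90 − 0.973 = 53.75 m.
P₂ = ρgψ₂ = 1000 × 9.81 × 53.75 ≈ 527 kPa.

P₂ ≈ 527 kPa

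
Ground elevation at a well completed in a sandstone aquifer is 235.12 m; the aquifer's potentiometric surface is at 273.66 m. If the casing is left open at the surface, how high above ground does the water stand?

Water rises to the potentiometric surface, so the rise above ground = 273.66 − 235.12 = 38.54 m.

≈ 38.54 m above ground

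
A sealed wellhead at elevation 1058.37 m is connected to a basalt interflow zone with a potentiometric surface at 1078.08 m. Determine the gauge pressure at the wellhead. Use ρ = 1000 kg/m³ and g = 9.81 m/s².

Head above the cap: Δh = 1078.08 − 1058.37 = 19.71 m.
P = ρgΔh = 1000 × 9.81 × 19.71 = 193355 Pa ≈ 193 kPa.

P ≈ 193 kPa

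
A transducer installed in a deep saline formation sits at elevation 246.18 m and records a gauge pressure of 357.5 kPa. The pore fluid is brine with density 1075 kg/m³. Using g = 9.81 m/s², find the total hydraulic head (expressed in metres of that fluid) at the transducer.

ψ = P/(ρg) = 357.5×1000 / (1075 × 9.81) = 33.90 m.
h = z + ψ = 246.18 + 33.90 = 280.08 m.

h ≈ 280.08 m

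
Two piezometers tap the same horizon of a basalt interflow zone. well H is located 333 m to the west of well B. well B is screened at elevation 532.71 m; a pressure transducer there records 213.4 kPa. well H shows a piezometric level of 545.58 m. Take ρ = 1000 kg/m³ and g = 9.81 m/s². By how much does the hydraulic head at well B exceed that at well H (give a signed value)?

Pressure head at well B: ψ = P/(ρg) = 213.4×1000 / (1000 × 9.81) = 21.75 m.
Total head at well B: h = z + ψ = 532.71 + 21.75 = 554.46 m.
Total head at well H: h = 545.58 m (water level in the piezometer is the total head).
Head difference: h(well B) − h(well H) = 554.46 − 545.58 = 8.88 m.

Δh ≈ 8.88 m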